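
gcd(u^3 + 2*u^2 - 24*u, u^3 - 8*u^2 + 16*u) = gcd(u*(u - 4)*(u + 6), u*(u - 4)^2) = u^2 - 4*u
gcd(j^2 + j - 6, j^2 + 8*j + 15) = j + 3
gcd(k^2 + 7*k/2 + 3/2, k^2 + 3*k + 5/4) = k + 1/2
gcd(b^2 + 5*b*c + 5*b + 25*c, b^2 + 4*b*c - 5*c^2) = b + 5*c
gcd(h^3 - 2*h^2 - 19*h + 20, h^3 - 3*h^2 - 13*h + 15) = h^2 - 6*h + 5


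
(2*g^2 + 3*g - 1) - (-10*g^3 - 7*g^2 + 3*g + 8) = 10*g^3 + 9*g^2 - 9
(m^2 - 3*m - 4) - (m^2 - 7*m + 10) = 4*m - 14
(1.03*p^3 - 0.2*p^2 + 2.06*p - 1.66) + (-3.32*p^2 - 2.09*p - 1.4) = 1.03*p^3 - 3.52*p^2 - 0.0299999999999998*p - 3.06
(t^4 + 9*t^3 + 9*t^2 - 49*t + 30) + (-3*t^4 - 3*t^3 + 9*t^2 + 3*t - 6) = -2*t^4 + 6*t^3 + 18*t^2 - 46*t + 24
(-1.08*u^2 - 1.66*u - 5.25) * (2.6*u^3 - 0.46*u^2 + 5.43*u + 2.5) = -2.808*u^5 - 3.8192*u^4 - 18.7508*u^3 - 9.2988*u^2 - 32.6575*u - 13.125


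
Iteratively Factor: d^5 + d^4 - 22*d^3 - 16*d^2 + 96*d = (d - 2)*(d^4 + 3*d^3 - 16*d^2 - 48*d) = d*(d - 2)*(d^3 + 3*d^2 - 16*d - 48) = d*(d - 2)*(d + 3)*(d^2 - 16) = d*(d - 4)*(d - 2)*(d + 3)*(d + 4)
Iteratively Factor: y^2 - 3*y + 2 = (y - 1)*(y - 2)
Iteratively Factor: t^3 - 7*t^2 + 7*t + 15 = (t + 1)*(t^2 - 8*t + 15) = (t - 5)*(t + 1)*(t - 3)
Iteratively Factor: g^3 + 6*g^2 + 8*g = (g)*(g^2 + 6*g + 8) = g*(g + 2)*(g + 4)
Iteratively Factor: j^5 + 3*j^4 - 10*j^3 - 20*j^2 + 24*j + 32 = (j + 2)*(j^4 + j^3 - 12*j^2 + 4*j + 16) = (j - 2)*(j + 2)*(j^3 + 3*j^2 - 6*j - 8) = (j - 2)^2*(j + 2)*(j^2 + 5*j + 4) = (j - 2)^2*(j + 2)*(j + 4)*(j + 1)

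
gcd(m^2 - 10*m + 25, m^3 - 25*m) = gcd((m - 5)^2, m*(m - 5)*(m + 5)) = m - 5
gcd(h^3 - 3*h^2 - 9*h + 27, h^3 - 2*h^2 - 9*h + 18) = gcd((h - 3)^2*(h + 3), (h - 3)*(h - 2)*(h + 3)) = h^2 - 9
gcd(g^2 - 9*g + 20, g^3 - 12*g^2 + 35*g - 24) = 1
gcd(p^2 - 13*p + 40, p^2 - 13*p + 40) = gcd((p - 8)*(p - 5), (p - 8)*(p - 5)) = p^2 - 13*p + 40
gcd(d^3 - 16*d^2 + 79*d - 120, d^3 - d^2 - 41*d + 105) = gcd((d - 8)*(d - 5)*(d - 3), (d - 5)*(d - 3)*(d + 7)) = d^2 - 8*d + 15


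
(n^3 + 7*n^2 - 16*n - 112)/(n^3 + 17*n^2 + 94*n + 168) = (n - 4)/(n + 6)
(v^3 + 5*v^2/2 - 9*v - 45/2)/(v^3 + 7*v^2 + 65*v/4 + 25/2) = 2*(v^2 - 9)/(2*v^2 + 9*v + 10)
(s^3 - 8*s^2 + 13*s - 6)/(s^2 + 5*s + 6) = (s^3 - 8*s^2 + 13*s - 6)/(s^2 + 5*s + 6)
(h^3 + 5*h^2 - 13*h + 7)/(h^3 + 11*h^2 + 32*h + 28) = (h^2 - 2*h + 1)/(h^2 + 4*h + 4)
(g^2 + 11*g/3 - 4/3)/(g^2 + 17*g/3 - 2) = (g + 4)/(g + 6)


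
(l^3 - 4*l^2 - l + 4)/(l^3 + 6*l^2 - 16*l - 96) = (l^2 - 1)/(l^2 + 10*l + 24)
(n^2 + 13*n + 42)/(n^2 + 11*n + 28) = (n + 6)/(n + 4)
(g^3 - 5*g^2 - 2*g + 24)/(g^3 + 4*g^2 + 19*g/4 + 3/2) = 4*(g^2 - 7*g + 12)/(4*g^2 + 8*g + 3)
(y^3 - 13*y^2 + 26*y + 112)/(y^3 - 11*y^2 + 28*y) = (y^2 - 6*y - 16)/(y*(y - 4))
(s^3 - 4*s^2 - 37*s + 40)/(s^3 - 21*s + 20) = (s - 8)/(s - 4)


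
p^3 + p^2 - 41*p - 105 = (p - 7)*(p + 3)*(p + 5)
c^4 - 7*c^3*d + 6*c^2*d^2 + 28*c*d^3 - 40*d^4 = (c - 5*d)*(c - 2*d)^2*(c + 2*d)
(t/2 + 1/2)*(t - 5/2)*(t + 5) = t^3/2 + 7*t^2/4 - 5*t - 25/4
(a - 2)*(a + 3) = a^2 + a - 6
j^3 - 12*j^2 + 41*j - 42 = (j - 7)*(j - 3)*(j - 2)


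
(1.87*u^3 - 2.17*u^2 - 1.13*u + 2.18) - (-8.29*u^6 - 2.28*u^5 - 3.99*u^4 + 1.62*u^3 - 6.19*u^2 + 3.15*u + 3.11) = 8.29*u^6 + 2.28*u^5 + 3.99*u^4 + 0.25*u^3 + 4.02*u^2 - 4.28*u - 0.93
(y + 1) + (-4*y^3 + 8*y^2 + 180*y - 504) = -4*y^3 + 8*y^2 + 181*y - 503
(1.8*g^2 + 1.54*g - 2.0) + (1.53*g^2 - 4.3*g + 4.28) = 3.33*g^2 - 2.76*g + 2.28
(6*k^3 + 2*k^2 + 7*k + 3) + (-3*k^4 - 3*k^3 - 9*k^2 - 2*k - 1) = -3*k^4 + 3*k^3 - 7*k^2 + 5*k + 2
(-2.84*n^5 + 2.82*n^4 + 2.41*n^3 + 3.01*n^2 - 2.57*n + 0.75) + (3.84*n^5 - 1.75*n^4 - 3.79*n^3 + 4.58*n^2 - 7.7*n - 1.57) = 1.0*n^5 + 1.07*n^4 - 1.38*n^3 + 7.59*n^2 - 10.27*n - 0.82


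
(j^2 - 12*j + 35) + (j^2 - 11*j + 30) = 2*j^2 - 23*j + 65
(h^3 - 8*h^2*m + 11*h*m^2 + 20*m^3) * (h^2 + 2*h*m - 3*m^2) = h^5 - 6*h^4*m - 8*h^3*m^2 + 66*h^2*m^3 + 7*h*m^4 - 60*m^5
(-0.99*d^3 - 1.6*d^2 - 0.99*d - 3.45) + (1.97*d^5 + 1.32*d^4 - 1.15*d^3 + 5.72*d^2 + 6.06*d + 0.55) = 1.97*d^5 + 1.32*d^4 - 2.14*d^3 + 4.12*d^2 + 5.07*d - 2.9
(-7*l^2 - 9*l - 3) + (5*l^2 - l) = -2*l^2 - 10*l - 3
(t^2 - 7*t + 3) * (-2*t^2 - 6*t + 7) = -2*t^4 + 8*t^3 + 43*t^2 - 67*t + 21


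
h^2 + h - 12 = (h - 3)*(h + 4)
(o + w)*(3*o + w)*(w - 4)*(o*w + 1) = 3*o^3*w^2 - 12*o^3*w + 4*o^2*w^3 - 16*o^2*w^2 + 3*o^2*w - 12*o^2 + o*w^4 - 4*o*w^3 + 4*o*w^2 - 16*o*w + w^3 - 4*w^2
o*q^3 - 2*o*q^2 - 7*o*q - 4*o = (q - 4)*(q + 1)*(o*q + o)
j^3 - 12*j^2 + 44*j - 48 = (j - 6)*(j - 4)*(j - 2)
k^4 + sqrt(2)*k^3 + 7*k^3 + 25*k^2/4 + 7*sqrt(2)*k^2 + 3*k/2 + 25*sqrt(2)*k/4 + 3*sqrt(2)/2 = (k + 1/2)^2*(k + 6)*(k + sqrt(2))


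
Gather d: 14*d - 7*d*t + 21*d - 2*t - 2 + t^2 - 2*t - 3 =d*(35 - 7*t) + t^2 - 4*t - 5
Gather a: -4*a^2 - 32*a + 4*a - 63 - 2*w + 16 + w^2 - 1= -4*a^2 - 28*a + w^2 - 2*w - 48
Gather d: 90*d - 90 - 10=90*d - 100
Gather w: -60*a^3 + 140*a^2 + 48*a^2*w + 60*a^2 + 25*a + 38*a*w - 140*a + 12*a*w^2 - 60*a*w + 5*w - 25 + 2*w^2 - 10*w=-60*a^3 + 200*a^2 - 115*a + w^2*(12*a + 2) + w*(48*a^2 - 22*a - 5) - 25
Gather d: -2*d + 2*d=0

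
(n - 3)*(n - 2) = n^2 - 5*n + 6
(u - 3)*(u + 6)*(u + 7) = u^3 + 10*u^2 + 3*u - 126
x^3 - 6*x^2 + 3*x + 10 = (x - 5)*(x - 2)*(x + 1)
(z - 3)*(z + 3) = z^2 - 9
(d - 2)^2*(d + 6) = d^3 + 2*d^2 - 20*d + 24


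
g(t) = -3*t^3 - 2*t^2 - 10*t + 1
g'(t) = -9*t^2 - 4*t - 10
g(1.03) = -14.70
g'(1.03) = -23.67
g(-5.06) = 389.06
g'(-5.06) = -220.19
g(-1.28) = 16.81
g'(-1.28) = -19.63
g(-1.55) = 22.87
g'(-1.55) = -25.42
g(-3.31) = 120.98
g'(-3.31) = -95.36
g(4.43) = -343.36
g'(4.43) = -204.34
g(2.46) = -80.36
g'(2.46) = -74.30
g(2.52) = -84.91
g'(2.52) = -77.23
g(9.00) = -2438.00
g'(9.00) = -775.00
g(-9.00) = 2116.00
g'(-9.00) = -703.00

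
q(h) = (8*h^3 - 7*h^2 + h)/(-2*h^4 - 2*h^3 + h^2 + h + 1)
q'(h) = (24*h^2 - 14*h + 1)/(-2*h^4 - 2*h^3 + h^2 + h + 1) + (8*h^3 - 7*h^2 + h)*(8*h^3 + 6*h^2 - 2*h - 1)/(-2*h^4 - 2*h^3 + h^2 + h + 1)^2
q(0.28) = -0.07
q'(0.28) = -0.75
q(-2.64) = 3.61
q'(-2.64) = 2.90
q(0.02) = 0.02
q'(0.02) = 0.70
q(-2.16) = 5.81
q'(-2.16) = 7.20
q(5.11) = -0.56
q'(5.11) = 0.07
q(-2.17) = 5.74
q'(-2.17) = 7.04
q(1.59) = -1.02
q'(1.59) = 0.30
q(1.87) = -0.95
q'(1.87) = 0.21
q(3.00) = -0.77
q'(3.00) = 0.13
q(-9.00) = 0.55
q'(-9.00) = 0.08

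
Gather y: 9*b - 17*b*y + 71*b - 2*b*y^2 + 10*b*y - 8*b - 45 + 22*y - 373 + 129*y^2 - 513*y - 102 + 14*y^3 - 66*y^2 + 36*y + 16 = 72*b + 14*y^3 + y^2*(63 - 2*b) + y*(-7*b - 455) - 504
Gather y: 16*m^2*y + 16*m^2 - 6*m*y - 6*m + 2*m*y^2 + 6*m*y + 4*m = 16*m^2*y + 16*m^2 + 2*m*y^2 - 2*m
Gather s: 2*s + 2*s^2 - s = 2*s^2 + s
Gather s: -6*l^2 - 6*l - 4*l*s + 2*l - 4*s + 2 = -6*l^2 - 4*l + s*(-4*l - 4) + 2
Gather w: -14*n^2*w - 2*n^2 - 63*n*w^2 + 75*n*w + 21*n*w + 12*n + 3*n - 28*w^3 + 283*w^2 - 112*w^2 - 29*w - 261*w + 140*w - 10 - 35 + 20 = -2*n^2 + 15*n - 28*w^3 + w^2*(171 - 63*n) + w*(-14*n^2 + 96*n - 150) - 25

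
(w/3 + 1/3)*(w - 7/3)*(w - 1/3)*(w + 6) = w^4/3 + 13*w^3/9 - 107*w^2/27 - 95*w/27 + 14/9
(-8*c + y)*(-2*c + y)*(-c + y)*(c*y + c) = -16*c^4*y - 16*c^4 + 26*c^3*y^2 + 26*c^3*y - 11*c^2*y^3 - 11*c^2*y^2 + c*y^4 + c*y^3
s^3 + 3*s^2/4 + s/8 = s*(s + 1/4)*(s + 1/2)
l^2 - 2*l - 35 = (l - 7)*(l + 5)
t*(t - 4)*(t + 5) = t^3 + t^2 - 20*t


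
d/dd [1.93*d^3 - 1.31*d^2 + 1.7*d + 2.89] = 5.79*d^2 - 2.62*d + 1.7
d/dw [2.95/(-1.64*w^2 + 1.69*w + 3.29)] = (9.676*w - 4.9855)/(-1.64*w^2 + 1.69*w + 3.29)^2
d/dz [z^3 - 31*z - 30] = 3*z^2 - 31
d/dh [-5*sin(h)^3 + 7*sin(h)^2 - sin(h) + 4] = (-15*sin(h)^2 + 14*sin(h) - 1)*cos(h)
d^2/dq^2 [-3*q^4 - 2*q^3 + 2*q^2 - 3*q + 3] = -36*q^2 - 12*q + 4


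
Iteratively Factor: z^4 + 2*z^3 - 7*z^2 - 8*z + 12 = (z - 2)*(z^3 + 4*z^2 + z - 6) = (z - 2)*(z + 2)*(z^2 + 2*z - 3) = (z - 2)*(z - 1)*(z + 2)*(z + 3)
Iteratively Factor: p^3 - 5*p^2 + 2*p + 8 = (p + 1)*(p^2 - 6*p + 8) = (p - 4)*(p + 1)*(p - 2)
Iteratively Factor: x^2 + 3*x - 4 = (x - 1)*(x + 4)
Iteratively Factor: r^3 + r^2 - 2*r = (r - 1)*(r^2 + 2*r) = r*(r - 1)*(r + 2)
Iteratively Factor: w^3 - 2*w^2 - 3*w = (w - 3)*(w^2 + w) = (w - 3)*(w + 1)*(w)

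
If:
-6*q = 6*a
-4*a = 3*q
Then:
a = 0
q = 0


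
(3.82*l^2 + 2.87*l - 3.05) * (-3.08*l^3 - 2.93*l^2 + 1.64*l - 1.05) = -11.7656*l^5 - 20.0322*l^4 + 7.2497*l^3 + 9.6323*l^2 - 8.0155*l + 3.2025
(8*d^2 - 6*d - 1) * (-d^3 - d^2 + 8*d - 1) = -8*d^5 - 2*d^4 + 71*d^3 - 55*d^2 - 2*d + 1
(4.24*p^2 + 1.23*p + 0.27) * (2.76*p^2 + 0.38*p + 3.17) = 11.7024*p^4 + 5.006*p^3 + 14.6534*p^2 + 4.0017*p + 0.8559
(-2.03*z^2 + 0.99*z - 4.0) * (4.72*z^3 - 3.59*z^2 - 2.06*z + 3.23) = -9.5816*z^5 + 11.9605*z^4 - 18.2523*z^3 + 5.7637*z^2 + 11.4377*z - 12.92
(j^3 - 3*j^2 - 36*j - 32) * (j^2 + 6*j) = j^5 + 3*j^4 - 54*j^3 - 248*j^2 - 192*j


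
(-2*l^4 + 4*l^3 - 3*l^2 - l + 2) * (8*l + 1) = -16*l^5 + 30*l^4 - 20*l^3 - 11*l^2 + 15*l + 2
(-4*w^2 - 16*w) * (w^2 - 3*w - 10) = -4*w^4 - 4*w^3 + 88*w^2 + 160*w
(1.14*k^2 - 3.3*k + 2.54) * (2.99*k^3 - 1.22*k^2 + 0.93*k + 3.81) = 3.4086*k^5 - 11.2578*k^4 + 12.6808*k^3 - 1.8244*k^2 - 10.2108*k + 9.6774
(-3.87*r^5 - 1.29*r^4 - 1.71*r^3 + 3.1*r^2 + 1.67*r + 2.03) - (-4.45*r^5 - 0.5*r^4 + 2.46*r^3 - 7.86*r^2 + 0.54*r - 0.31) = 0.58*r^5 - 0.79*r^4 - 4.17*r^3 + 10.96*r^2 + 1.13*r + 2.34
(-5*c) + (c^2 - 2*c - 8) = c^2 - 7*c - 8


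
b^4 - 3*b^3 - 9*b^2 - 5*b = b*(b - 5)*(b + 1)^2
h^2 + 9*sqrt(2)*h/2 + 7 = (h + sqrt(2))*(h + 7*sqrt(2)/2)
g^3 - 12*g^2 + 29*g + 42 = (g - 7)*(g - 6)*(g + 1)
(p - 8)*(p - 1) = p^2 - 9*p + 8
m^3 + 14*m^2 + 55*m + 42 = (m + 1)*(m + 6)*(m + 7)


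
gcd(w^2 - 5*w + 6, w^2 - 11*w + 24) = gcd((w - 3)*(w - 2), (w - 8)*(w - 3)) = w - 3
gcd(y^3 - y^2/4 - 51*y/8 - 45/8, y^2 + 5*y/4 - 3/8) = y + 3/2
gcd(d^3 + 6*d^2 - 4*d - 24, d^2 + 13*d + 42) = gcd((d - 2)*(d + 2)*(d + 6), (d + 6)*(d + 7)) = d + 6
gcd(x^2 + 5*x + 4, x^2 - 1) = x + 1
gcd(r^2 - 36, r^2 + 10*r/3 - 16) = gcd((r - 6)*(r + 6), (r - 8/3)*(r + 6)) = r + 6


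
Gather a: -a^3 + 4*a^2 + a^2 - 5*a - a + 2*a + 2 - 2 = -a^3 + 5*a^2 - 4*a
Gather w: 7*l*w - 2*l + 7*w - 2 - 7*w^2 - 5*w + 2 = -2*l - 7*w^2 + w*(7*l + 2)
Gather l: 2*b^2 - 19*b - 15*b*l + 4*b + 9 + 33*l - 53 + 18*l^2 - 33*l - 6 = 2*b^2 - 15*b*l - 15*b + 18*l^2 - 50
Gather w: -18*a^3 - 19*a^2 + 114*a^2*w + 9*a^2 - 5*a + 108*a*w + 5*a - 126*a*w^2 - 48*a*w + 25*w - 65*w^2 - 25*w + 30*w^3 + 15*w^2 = -18*a^3 - 10*a^2 + 30*w^3 + w^2*(-126*a - 50) + w*(114*a^2 + 60*a)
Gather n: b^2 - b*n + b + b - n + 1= b^2 + 2*b + n*(-b - 1) + 1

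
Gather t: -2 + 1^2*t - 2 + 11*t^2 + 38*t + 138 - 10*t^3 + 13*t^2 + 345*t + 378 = -10*t^3 + 24*t^2 + 384*t + 512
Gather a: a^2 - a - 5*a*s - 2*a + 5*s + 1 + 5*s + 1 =a^2 + a*(-5*s - 3) + 10*s + 2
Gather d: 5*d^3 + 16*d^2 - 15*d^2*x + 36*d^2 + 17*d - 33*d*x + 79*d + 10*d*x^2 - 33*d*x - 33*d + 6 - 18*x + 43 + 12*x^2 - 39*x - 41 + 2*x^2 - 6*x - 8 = 5*d^3 + d^2*(52 - 15*x) + d*(10*x^2 - 66*x + 63) + 14*x^2 - 63*x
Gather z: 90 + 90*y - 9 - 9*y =81*y + 81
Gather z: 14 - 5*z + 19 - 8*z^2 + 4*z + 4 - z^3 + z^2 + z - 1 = -z^3 - 7*z^2 + 36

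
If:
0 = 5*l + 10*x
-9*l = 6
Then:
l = -2/3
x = 1/3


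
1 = 1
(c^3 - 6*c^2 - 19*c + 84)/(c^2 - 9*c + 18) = (c^2 - 3*c - 28)/(c - 6)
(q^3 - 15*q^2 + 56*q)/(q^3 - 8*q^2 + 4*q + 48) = q*(q^2 - 15*q + 56)/(q^3 - 8*q^2 + 4*q + 48)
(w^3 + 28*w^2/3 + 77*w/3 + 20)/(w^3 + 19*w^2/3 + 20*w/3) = (w + 3)/w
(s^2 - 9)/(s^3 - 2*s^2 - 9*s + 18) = 1/(s - 2)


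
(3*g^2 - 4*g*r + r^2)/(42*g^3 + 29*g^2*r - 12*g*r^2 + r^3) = (3*g^2 - 4*g*r + r^2)/(42*g^3 + 29*g^2*r - 12*g*r^2 + r^3)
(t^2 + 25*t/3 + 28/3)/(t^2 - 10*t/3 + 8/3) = (3*t^2 + 25*t + 28)/(3*t^2 - 10*t + 8)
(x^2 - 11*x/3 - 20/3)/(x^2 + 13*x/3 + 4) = (x - 5)/(x + 3)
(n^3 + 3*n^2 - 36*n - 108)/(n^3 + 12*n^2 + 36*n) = (n^2 - 3*n - 18)/(n*(n + 6))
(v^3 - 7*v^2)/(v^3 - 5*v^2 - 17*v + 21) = v^2/(v^2 + 2*v - 3)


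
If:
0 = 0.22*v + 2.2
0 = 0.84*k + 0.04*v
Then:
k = 0.48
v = -10.00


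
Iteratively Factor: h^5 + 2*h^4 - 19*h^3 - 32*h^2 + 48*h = (h + 3)*(h^4 - h^3 - 16*h^2 + 16*h) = h*(h + 3)*(h^3 - h^2 - 16*h + 16) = h*(h - 4)*(h + 3)*(h^2 + 3*h - 4) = h*(h - 4)*(h + 3)*(h + 4)*(h - 1)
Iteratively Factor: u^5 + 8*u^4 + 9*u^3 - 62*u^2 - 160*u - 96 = (u + 4)*(u^4 + 4*u^3 - 7*u^2 - 34*u - 24) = (u - 3)*(u + 4)*(u^3 + 7*u^2 + 14*u + 8) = (u - 3)*(u + 2)*(u + 4)*(u^2 + 5*u + 4) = (u - 3)*(u + 1)*(u + 2)*(u + 4)*(u + 4)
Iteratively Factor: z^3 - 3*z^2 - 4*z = (z - 4)*(z^2 + z) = z*(z - 4)*(z + 1)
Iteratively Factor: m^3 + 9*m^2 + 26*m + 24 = (m + 3)*(m^2 + 6*m + 8) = (m + 3)*(m + 4)*(m + 2)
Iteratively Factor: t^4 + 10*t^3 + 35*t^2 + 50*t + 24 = (t + 4)*(t^3 + 6*t^2 + 11*t + 6) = (t + 1)*(t + 4)*(t^2 + 5*t + 6) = (t + 1)*(t + 3)*(t + 4)*(t + 2)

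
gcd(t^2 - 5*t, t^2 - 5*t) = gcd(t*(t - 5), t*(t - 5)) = t^2 - 5*t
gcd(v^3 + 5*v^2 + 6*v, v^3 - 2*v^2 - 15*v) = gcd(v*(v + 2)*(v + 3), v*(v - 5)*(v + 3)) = v^2 + 3*v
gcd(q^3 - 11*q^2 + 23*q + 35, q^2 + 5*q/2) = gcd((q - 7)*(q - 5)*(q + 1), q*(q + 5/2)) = 1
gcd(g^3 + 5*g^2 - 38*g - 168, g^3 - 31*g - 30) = g - 6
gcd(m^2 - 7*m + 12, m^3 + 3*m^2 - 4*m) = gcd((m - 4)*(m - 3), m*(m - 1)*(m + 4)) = 1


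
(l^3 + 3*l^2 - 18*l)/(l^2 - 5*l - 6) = l*(-l^2 - 3*l + 18)/(-l^2 + 5*l + 6)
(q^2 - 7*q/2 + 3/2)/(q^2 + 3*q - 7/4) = 2*(q - 3)/(2*q + 7)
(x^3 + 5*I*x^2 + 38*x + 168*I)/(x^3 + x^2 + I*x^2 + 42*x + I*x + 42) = (x + 4*I)/(x + 1)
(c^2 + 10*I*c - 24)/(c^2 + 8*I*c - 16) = (c + 6*I)/(c + 4*I)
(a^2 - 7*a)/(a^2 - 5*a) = (a - 7)/(a - 5)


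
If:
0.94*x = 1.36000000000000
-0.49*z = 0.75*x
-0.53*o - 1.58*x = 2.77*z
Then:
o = 7.26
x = 1.45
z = -2.21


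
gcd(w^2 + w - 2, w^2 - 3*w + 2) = w - 1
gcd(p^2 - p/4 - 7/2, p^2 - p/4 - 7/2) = p^2 - p/4 - 7/2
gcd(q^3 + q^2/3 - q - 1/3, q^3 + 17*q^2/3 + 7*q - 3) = 1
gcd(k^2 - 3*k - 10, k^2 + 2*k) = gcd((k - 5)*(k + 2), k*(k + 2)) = k + 2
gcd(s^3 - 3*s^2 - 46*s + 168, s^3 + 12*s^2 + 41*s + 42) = s + 7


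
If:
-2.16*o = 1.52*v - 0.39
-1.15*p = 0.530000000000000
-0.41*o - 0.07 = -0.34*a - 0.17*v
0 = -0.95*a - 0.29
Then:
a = -0.31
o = -0.20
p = -0.46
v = 0.54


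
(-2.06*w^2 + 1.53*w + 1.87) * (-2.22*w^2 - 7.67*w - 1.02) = 4.5732*w^4 + 12.4036*w^3 - 13.7853*w^2 - 15.9035*w - 1.9074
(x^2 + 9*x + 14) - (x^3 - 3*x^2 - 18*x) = -x^3 + 4*x^2 + 27*x + 14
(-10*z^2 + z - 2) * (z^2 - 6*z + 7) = -10*z^4 + 61*z^3 - 78*z^2 + 19*z - 14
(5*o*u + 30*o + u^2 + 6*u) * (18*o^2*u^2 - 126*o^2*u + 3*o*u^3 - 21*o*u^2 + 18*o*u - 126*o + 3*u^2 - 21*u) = 90*o^3*u^3 - 90*o^3*u^2 - 3780*o^3*u + 33*o^2*u^4 - 33*o^2*u^3 - 1296*o^2*u^2 - 90*o^2*u - 3780*o^2 + 3*o*u^5 - 3*o*u^4 - 93*o*u^3 - 33*o*u^2 - 1386*o*u + 3*u^4 - 3*u^3 - 126*u^2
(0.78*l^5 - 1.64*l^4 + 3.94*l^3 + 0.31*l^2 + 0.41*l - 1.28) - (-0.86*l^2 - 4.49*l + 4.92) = 0.78*l^5 - 1.64*l^4 + 3.94*l^3 + 1.17*l^2 + 4.9*l - 6.2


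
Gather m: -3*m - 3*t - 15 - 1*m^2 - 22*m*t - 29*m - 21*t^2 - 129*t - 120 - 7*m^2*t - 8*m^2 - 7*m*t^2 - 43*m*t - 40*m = m^2*(-7*t - 9) + m*(-7*t^2 - 65*t - 72) - 21*t^2 - 132*t - 135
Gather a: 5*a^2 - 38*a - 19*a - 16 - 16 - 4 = 5*a^2 - 57*a - 36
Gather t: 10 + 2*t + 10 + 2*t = 4*t + 20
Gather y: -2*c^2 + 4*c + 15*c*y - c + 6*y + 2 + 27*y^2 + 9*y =-2*c^2 + 3*c + 27*y^2 + y*(15*c + 15) + 2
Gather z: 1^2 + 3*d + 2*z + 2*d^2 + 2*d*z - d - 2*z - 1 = 2*d^2 + 2*d*z + 2*d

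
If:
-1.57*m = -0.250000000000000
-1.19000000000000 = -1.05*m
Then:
No Solution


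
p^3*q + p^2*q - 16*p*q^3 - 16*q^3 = (p - 4*q)*(p + 4*q)*(p*q + q)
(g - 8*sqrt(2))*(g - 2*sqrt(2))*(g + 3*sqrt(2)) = g^3 - 7*sqrt(2)*g^2 - 28*g + 96*sqrt(2)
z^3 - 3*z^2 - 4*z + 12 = (z - 3)*(z - 2)*(z + 2)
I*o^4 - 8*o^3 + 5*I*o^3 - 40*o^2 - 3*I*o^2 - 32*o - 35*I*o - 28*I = (o + 4)*(o + I)*(o + 7*I)*(I*o + I)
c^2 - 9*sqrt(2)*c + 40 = (c - 5*sqrt(2))*(c - 4*sqrt(2))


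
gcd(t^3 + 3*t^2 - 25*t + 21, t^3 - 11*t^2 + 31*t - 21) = t^2 - 4*t + 3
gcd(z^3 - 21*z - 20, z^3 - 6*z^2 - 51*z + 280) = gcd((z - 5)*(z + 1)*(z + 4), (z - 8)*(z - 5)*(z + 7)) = z - 5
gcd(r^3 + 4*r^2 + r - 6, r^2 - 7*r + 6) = r - 1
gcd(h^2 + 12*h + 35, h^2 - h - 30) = h + 5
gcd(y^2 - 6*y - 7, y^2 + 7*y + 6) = y + 1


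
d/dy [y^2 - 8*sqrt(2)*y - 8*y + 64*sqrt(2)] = 2*y - 8*sqrt(2) - 8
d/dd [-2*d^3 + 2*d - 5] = 2 - 6*d^2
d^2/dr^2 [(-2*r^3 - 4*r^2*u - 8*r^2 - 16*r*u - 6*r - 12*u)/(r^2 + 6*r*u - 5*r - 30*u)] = 4*(-(2*r + 6*u - 5)^2*(r^3 + 2*r^2*u + 4*r^2 + 8*r*u + 3*r + 6*u) - (3*r + 2*u + 4)*(r^2 + 6*r*u - 5*r - 30*u)^2 + (r^2 + 6*r*u - 5*r - 30*u)*(r^3 + 2*r^2*u + 4*r^2 + 8*r*u + 3*r + 6*u + (2*r + 6*u - 5)*(3*r^2 + 4*r*u + 8*r + 8*u + 3)))/(r^2 + 6*r*u - 5*r - 30*u)^3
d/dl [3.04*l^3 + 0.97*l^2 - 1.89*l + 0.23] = 9.12*l^2 + 1.94*l - 1.89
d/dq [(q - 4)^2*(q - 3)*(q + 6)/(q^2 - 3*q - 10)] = 2*(q^5 - 7*q^4 - 5*q^3 + 18*q^2 + 548*q - 1392)/(q^4 - 6*q^3 - 11*q^2 + 60*q + 100)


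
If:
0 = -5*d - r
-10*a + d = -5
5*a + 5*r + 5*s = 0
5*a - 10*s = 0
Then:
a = 50/97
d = 15/97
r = -75/97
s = 25/97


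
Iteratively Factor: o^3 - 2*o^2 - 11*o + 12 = (o - 4)*(o^2 + 2*o - 3) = (o - 4)*(o - 1)*(o + 3)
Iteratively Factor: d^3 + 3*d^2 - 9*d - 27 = (d + 3)*(d^2 - 9) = (d - 3)*(d + 3)*(d + 3)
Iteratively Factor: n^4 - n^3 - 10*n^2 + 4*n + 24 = (n - 3)*(n^3 + 2*n^2 - 4*n - 8) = (n - 3)*(n + 2)*(n^2 - 4) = (n - 3)*(n + 2)^2*(n - 2)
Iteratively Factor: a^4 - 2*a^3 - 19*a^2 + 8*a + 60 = (a - 5)*(a^3 + 3*a^2 - 4*a - 12) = (a - 5)*(a - 2)*(a^2 + 5*a + 6) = (a - 5)*(a - 2)*(a + 3)*(a + 2)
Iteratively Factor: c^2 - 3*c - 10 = (c - 5)*(c + 2)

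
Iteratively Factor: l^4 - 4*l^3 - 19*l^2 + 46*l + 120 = (l + 3)*(l^3 - 7*l^2 + 2*l + 40) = (l + 2)*(l + 3)*(l^2 - 9*l + 20) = (l - 4)*(l + 2)*(l + 3)*(l - 5)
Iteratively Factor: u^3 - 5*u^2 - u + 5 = (u - 5)*(u^2 - 1) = (u - 5)*(u - 1)*(u + 1)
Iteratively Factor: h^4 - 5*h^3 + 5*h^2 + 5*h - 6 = (h + 1)*(h^3 - 6*h^2 + 11*h - 6) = (h - 2)*(h + 1)*(h^2 - 4*h + 3) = (h - 3)*(h - 2)*(h + 1)*(h - 1)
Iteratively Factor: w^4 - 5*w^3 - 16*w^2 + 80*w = (w - 4)*(w^3 - w^2 - 20*w) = (w - 5)*(w - 4)*(w^2 + 4*w) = (w - 5)*(w - 4)*(w + 4)*(w)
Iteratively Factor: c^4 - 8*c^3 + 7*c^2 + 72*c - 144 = (c - 3)*(c^3 - 5*c^2 - 8*c + 48) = (c - 3)*(c + 3)*(c^2 - 8*c + 16) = (c - 4)*(c - 3)*(c + 3)*(c - 4)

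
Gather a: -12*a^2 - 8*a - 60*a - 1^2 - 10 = -12*a^2 - 68*a - 11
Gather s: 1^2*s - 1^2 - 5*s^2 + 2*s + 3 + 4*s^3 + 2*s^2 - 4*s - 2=4*s^3 - 3*s^2 - s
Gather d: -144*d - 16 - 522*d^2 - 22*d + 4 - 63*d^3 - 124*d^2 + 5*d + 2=-63*d^3 - 646*d^2 - 161*d - 10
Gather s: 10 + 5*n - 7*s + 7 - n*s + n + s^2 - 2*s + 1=6*n + s^2 + s*(-n - 9) + 18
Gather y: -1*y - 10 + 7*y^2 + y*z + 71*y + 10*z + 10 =7*y^2 + y*(z + 70) + 10*z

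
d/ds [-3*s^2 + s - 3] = 1 - 6*s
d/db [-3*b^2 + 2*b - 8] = 2 - 6*b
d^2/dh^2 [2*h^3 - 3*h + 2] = 12*h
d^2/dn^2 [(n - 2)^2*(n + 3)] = 6*n - 2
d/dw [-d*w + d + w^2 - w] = -d + 2*w - 1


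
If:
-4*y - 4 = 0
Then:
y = -1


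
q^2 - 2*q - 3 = (q - 3)*(q + 1)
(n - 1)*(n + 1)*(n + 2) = n^3 + 2*n^2 - n - 2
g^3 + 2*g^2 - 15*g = g*(g - 3)*(g + 5)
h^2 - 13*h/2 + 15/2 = (h - 5)*(h - 3/2)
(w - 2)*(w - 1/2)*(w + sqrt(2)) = w^3 - 5*w^2/2 + sqrt(2)*w^2 - 5*sqrt(2)*w/2 + w + sqrt(2)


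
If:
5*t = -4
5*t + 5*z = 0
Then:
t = -4/5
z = 4/5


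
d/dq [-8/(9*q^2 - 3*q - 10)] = 24*(6*q - 1)/(-9*q^2 + 3*q + 10)^2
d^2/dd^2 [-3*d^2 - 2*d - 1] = -6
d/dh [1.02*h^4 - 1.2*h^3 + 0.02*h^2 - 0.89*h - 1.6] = 4.08*h^3 - 3.6*h^2 + 0.04*h - 0.89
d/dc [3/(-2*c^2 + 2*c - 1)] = 6*(2*c - 1)/(2*c^2 - 2*c + 1)^2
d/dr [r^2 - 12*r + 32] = 2*r - 12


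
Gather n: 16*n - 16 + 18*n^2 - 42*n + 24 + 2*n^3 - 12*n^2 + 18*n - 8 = 2*n^3 + 6*n^2 - 8*n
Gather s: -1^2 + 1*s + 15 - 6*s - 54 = -5*s - 40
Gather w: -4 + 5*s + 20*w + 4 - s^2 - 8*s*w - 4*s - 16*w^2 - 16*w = -s^2 + s - 16*w^2 + w*(4 - 8*s)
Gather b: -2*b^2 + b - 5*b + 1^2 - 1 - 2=-2*b^2 - 4*b - 2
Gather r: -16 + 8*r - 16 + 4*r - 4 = 12*r - 36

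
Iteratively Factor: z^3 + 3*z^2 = (z + 3)*(z^2) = z*(z + 3)*(z)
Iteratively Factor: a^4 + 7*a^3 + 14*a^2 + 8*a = (a + 4)*(a^3 + 3*a^2 + 2*a) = (a + 2)*(a + 4)*(a^2 + a) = a*(a + 2)*(a + 4)*(a + 1)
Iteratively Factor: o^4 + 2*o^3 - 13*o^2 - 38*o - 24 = (o + 2)*(o^3 - 13*o - 12) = (o - 4)*(o + 2)*(o^2 + 4*o + 3) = (o - 4)*(o + 2)*(o + 3)*(o + 1)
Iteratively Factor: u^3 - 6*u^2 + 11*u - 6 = (u - 2)*(u^2 - 4*u + 3) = (u - 3)*(u - 2)*(u - 1)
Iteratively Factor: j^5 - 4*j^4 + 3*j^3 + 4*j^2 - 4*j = (j)*(j^4 - 4*j^3 + 3*j^2 + 4*j - 4) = j*(j - 2)*(j^3 - 2*j^2 - j + 2) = j*(j - 2)*(j + 1)*(j^2 - 3*j + 2) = j*(j - 2)*(j - 1)*(j + 1)*(j - 2)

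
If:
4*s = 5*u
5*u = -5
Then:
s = -5/4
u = -1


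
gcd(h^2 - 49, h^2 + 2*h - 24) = 1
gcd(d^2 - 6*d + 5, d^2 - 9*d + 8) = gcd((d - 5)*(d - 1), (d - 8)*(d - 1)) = d - 1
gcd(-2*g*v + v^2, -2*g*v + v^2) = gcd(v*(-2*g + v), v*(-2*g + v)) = -2*g*v + v^2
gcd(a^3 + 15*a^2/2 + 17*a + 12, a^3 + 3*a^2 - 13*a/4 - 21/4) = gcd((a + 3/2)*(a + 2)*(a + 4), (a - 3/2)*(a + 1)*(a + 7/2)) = 1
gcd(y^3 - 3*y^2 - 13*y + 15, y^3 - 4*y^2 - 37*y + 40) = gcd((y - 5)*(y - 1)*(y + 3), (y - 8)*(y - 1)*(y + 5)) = y - 1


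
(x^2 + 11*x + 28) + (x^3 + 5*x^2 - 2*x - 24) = x^3 + 6*x^2 + 9*x + 4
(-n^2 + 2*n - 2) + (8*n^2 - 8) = 7*n^2 + 2*n - 10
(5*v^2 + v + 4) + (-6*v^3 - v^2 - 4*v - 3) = -6*v^3 + 4*v^2 - 3*v + 1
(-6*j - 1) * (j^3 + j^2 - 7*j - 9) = -6*j^4 - 7*j^3 + 41*j^2 + 61*j + 9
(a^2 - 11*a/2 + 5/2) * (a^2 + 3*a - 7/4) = a^4 - 5*a^3/2 - 63*a^2/4 + 137*a/8 - 35/8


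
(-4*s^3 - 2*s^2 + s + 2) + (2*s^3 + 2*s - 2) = -2*s^3 - 2*s^2 + 3*s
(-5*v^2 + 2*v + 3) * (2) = -10*v^2 + 4*v + 6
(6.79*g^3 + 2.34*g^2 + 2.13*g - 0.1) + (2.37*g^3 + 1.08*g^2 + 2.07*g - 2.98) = 9.16*g^3 + 3.42*g^2 + 4.2*g - 3.08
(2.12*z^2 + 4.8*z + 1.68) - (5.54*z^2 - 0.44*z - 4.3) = -3.42*z^2 + 5.24*z + 5.98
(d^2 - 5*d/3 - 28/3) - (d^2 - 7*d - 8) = 16*d/3 - 4/3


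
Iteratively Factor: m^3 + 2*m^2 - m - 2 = (m + 2)*(m^2 - 1) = (m - 1)*(m + 2)*(m + 1)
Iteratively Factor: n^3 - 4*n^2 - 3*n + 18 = (n + 2)*(n^2 - 6*n + 9) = (n - 3)*(n + 2)*(n - 3)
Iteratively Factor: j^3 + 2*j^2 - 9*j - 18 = (j + 2)*(j^2 - 9) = (j + 2)*(j + 3)*(j - 3)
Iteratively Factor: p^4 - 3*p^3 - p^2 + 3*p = (p - 1)*(p^3 - 2*p^2 - 3*p) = (p - 3)*(p - 1)*(p^2 + p) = (p - 3)*(p - 1)*(p + 1)*(p)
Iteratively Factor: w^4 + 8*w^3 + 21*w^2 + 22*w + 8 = (w + 4)*(w^3 + 4*w^2 + 5*w + 2) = (w + 2)*(w + 4)*(w^2 + 2*w + 1) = (w + 1)*(w + 2)*(w + 4)*(w + 1)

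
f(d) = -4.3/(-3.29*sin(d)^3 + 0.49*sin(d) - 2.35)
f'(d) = -4.3*(9.87*sin(d)^2*cos(d) - 0.49*cos(d))/(-3.29*sin(d)^3 + 0.49*sin(d) - 2.35)^2 = (2.107 - 42.441*sin(d)^2)*cos(d)/(3.29*sin(d)^3 - 0.49*sin(d) + 2.35)^2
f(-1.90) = 166.97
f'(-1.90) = 17499.22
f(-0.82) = 3.02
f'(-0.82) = -6.94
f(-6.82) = 1.99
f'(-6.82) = -1.66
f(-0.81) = 2.96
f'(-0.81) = -6.57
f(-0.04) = 1.81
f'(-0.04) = 0.36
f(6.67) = 1.84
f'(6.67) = -0.66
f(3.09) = 1.85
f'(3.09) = -0.37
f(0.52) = 1.71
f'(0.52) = -1.15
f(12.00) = 2.04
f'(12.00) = -1.93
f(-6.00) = 1.88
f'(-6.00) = -0.22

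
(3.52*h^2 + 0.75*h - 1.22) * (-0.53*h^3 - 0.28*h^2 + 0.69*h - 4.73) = -1.8656*h^5 - 1.3831*h^4 + 2.8654*h^3 - 15.7905*h^2 - 4.3893*h + 5.7706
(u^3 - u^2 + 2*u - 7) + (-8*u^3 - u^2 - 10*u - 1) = -7*u^3 - 2*u^2 - 8*u - 8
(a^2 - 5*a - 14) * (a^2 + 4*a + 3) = a^4 - a^3 - 31*a^2 - 71*a - 42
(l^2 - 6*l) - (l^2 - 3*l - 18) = 18 - 3*l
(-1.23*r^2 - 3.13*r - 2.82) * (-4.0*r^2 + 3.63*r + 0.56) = 4.92*r^4 + 8.0551*r^3 - 0.7707*r^2 - 11.9894*r - 1.5792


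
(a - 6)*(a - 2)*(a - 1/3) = a^3 - 25*a^2/3 + 44*a/3 - 4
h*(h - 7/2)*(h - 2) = h^3 - 11*h^2/2 + 7*h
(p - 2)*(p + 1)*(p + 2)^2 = p^4 + 3*p^3 - 2*p^2 - 12*p - 8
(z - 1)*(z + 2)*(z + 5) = z^3 + 6*z^2 + 3*z - 10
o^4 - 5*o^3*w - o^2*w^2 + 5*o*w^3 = o*(o - 5*w)*(o - w)*(o + w)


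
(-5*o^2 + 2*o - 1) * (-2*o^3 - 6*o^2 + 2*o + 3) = 10*o^5 + 26*o^4 - 20*o^3 - 5*o^2 + 4*o - 3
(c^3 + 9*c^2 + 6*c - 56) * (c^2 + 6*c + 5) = c^5 + 15*c^4 + 65*c^3 + 25*c^2 - 306*c - 280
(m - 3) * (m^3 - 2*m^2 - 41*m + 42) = m^4 - 5*m^3 - 35*m^2 + 165*m - 126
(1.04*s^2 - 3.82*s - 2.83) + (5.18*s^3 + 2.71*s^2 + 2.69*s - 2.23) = 5.18*s^3 + 3.75*s^2 - 1.13*s - 5.06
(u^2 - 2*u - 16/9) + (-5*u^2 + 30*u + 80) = -4*u^2 + 28*u + 704/9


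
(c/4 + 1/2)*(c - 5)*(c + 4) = c^3/4 + c^2/4 - 11*c/2 - 10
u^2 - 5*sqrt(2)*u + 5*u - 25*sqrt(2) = (u + 5)*(u - 5*sqrt(2))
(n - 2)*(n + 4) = n^2 + 2*n - 8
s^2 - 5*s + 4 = (s - 4)*(s - 1)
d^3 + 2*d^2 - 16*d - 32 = (d - 4)*(d + 2)*(d + 4)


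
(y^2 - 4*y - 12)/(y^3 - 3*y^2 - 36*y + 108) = (y + 2)/(y^2 + 3*y - 18)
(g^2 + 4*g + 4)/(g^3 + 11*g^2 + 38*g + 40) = (g + 2)/(g^2 + 9*g + 20)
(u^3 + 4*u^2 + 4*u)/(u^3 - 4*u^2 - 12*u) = (u + 2)/(u - 6)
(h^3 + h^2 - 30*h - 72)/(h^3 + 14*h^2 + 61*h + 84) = (h - 6)/(h + 7)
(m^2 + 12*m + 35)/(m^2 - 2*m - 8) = (m^2 + 12*m + 35)/(m^2 - 2*m - 8)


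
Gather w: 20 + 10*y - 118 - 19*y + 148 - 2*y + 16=66 - 11*y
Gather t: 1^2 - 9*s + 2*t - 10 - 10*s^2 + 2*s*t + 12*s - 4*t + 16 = -10*s^2 + 3*s + t*(2*s - 2) + 7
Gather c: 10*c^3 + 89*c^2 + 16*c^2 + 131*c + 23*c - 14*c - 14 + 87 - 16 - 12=10*c^3 + 105*c^2 + 140*c + 45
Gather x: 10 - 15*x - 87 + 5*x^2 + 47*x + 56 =5*x^2 + 32*x - 21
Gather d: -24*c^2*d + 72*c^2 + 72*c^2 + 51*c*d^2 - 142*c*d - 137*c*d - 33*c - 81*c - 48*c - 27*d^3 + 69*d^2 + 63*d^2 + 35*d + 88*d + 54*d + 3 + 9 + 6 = 144*c^2 - 162*c - 27*d^3 + d^2*(51*c + 132) + d*(-24*c^2 - 279*c + 177) + 18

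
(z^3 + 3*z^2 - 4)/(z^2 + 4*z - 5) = (z^2 + 4*z + 4)/(z + 5)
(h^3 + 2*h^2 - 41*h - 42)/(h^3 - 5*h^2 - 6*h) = (h + 7)/h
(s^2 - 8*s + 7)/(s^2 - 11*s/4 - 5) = 4*(-s^2 + 8*s - 7)/(-4*s^2 + 11*s + 20)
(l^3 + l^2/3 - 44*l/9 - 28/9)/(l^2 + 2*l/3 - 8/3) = (9*l^2 - 15*l - 14)/(3*(3*l - 4))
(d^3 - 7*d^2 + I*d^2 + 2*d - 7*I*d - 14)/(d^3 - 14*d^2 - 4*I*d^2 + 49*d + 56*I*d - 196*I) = (d^2 + I*d + 2)/(d^2 - d*(7 + 4*I) + 28*I)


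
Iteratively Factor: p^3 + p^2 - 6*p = (p)*(p^2 + p - 6) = p*(p + 3)*(p - 2)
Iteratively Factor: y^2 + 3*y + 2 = (y + 2)*(y + 1)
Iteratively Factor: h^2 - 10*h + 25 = (h - 5)*(h - 5)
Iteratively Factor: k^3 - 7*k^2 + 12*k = (k - 4)*(k^2 - 3*k) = (k - 4)*(k - 3)*(k)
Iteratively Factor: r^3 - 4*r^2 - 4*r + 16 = (r - 4)*(r^2 - 4) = (r - 4)*(r - 2)*(r + 2)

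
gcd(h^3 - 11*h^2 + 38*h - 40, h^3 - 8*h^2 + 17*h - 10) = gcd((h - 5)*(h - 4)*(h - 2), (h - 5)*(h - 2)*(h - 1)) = h^2 - 7*h + 10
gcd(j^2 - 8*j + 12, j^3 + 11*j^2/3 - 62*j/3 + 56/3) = j - 2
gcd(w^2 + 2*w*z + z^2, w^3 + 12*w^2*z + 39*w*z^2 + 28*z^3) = w + z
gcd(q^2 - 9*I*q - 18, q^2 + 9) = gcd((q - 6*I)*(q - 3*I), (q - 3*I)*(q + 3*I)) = q - 3*I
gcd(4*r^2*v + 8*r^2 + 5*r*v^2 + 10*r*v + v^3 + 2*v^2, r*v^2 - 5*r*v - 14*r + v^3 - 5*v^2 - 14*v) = r*v + 2*r + v^2 + 2*v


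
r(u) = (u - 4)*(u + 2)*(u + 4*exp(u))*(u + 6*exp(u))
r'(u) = (u - 4)*(u + 2)*(u + 4*exp(u))*(6*exp(u) + 1) + (u - 4)*(u + 2)*(u + 6*exp(u))*(4*exp(u) + 1) + (u - 4)*(u + 4*exp(u))*(u + 6*exp(u)) + (u + 2)*(u + 4*exp(u))*(u + 6*exp(u)) = 10*u^3*exp(u) + 4*u^3 + 48*u^2*exp(2*u) + 10*u^2*exp(u) - 6*u^2 - 48*u*exp(2*u) - 120*u*exp(u) - 16*u - 432*exp(2*u) - 80*exp(u)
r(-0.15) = -126.76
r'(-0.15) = -364.85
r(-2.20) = 3.34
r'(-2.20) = -23.63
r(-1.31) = 0.26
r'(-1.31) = 0.19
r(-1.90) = -0.77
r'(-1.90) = -5.17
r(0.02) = -202.47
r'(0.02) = -534.99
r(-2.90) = 42.77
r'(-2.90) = -95.33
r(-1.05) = -1.76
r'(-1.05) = -18.79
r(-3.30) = 92.11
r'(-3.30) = -153.53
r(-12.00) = 23039.88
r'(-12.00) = -7584.09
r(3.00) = -51469.29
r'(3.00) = -59694.59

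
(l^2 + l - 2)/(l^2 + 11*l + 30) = (l^2 + l - 2)/(l^2 + 11*l + 30)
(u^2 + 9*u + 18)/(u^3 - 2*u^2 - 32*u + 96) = (u + 3)/(u^2 - 8*u + 16)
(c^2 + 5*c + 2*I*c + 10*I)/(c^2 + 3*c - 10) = (c + 2*I)/(c - 2)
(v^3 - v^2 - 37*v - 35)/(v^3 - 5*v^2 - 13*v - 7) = (v + 5)/(v + 1)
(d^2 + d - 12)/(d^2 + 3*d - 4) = (d - 3)/(d - 1)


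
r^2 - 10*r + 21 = (r - 7)*(r - 3)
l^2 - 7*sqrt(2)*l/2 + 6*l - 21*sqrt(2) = (l + 6)*(l - 7*sqrt(2)/2)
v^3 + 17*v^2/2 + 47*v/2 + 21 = (v + 2)*(v + 3)*(v + 7/2)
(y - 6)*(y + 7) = y^2 + y - 42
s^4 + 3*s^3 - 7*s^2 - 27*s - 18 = (s - 3)*(s + 1)*(s + 2)*(s + 3)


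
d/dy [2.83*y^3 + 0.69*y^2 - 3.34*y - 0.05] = 8.49*y^2 + 1.38*y - 3.34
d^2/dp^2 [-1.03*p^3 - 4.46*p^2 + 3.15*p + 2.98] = -6.18*p - 8.92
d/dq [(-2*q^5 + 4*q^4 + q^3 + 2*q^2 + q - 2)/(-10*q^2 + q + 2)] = 2*(30*q^6 - 44*q^5 - 9*q^4 + 17*q^3 + 9*q^2 - 16*q + 2)/(100*q^4 - 20*q^3 - 39*q^2 + 4*q + 4)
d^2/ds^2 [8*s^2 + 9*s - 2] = 16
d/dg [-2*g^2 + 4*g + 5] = 4 - 4*g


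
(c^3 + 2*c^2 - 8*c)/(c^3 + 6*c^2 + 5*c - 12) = c*(c - 2)/(c^2 + 2*c - 3)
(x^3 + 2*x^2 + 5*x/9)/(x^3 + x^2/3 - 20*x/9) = (3*x + 1)/(3*x - 4)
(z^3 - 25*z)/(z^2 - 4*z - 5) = z*(z + 5)/(z + 1)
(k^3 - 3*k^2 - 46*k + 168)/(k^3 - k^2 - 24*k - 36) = (k^2 + 3*k - 28)/(k^2 + 5*k + 6)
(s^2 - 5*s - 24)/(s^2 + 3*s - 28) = (s^2 - 5*s - 24)/(s^2 + 3*s - 28)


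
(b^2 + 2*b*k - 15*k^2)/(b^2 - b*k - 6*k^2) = (b + 5*k)/(b + 2*k)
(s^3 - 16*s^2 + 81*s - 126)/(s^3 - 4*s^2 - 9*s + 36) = (s^2 - 13*s + 42)/(s^2 - s - 12)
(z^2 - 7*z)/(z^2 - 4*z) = (z - 7)/(z - 4)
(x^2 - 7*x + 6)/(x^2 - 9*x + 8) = (x - 6)/(x - 8)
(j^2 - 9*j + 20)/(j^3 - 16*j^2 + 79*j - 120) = (j - 4)/(j^2 - 11*j + 24)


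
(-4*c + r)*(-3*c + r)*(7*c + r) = 84*c^3 - 37*c^2*r + r^3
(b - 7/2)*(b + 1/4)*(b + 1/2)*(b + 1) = b^4 - 7*b^3/4 - 21*b^2/4 - 47*b/16 - 7/16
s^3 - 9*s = s*(s - 3)*(s + 3)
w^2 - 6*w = w*(w - 6)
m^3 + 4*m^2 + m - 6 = (m - 1)*(m + 2)*(m + 3)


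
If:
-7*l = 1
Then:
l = -1/7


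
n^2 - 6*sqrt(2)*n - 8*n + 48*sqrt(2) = (n - 8)*(n - 6*sqrt(2))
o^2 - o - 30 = (o - 6)*(o + 5)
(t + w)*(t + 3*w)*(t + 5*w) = t^3 + 9*t^2*w + 23*t*w^2 + 15*w^3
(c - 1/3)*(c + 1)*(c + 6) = c^3 + 20*c^2/3 + 11*c/3 - 2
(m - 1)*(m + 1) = m^2 - 1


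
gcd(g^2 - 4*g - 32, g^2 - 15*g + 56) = g - 8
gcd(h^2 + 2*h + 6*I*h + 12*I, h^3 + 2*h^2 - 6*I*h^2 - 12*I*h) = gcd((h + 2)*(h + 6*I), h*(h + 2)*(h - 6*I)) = h + 2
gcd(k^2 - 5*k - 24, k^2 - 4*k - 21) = k + 3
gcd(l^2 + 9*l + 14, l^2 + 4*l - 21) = l + 7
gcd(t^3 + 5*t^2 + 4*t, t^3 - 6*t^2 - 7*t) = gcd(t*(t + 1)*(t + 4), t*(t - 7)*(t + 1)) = t^2 + t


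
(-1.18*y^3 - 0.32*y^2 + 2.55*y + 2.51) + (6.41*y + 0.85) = -1.18*y^3 - 0.32*y^2 + 8.96*y + 3.36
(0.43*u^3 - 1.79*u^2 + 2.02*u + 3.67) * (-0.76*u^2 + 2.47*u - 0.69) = -0.3268*u^5 + 2.4225*u^4 - 6.2532*u^3 + 3.4353*u^2 + 7.6711*u - 2.5323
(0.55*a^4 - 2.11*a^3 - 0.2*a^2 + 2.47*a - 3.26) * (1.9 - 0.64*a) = -0.352*a^5 + 2.3954*a^4 - 3.881*a^3 - 1.9608*a^2 + 6.7794*a - 6.194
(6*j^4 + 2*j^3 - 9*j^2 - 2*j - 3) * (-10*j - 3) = -60*j^5 - 38*j^4 + 84*j^3 + 47*j^2 + 36*j + 9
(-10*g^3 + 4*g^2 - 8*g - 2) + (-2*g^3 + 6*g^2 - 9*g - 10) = -12*g^3 + 10*g^2 - 17*g - 12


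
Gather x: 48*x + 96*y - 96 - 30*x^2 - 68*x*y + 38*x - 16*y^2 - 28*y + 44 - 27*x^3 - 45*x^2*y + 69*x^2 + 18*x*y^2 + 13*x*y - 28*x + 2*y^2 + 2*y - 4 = -27*x^3 + x^2*(39 - 45*y) + x*(18*y^2 - 55*y + 58) - 14*y^2 + 70*y - 56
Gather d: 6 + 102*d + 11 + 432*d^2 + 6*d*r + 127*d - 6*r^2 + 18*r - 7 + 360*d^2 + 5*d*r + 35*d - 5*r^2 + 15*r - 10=792*d^2 + d*(11*r + 264) - 11*r^2 + 33*r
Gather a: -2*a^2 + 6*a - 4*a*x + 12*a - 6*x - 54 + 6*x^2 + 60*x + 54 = -2*a^2 + a*(18 - 4*x) + 6*x^2 + 54*x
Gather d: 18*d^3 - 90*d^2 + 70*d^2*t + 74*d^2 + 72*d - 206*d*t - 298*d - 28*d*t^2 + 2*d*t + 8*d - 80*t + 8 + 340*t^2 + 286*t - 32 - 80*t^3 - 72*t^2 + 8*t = 18*d^3 + d^2*(70*t - 16) + d*(-28*t^2 - 204*t - 218) - 80*t^3 + 268*t^2 + 214*t - 24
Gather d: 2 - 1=1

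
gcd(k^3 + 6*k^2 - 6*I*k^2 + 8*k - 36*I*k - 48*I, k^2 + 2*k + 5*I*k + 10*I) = k + 2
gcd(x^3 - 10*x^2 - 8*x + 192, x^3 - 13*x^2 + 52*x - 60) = x - 6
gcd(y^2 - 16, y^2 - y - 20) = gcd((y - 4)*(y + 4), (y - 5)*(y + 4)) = y + 4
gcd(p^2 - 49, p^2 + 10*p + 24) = 1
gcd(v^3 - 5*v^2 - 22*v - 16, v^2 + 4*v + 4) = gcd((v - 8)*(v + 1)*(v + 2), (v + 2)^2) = v + 2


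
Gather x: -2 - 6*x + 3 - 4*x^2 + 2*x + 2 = -4*x^2 - 4*x + 3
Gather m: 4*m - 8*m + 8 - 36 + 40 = 12 - 4*m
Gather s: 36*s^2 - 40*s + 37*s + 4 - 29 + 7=36*s^2 - 3*s - 18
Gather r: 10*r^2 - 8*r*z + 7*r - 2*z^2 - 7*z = 10*r^2 + r*(7 - 8*z) - 2*z^2 - 7*z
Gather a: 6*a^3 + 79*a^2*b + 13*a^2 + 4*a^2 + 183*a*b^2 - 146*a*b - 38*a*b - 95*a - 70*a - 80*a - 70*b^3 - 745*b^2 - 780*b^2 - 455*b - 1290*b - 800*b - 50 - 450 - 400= 6*a^3 + a^2*(79*b + 17) + a*(183*b^2 - 184*b - 245) - 70*b^3 - 1525*b^2 - 2545*b - 900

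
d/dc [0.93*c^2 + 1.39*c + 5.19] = 1.86*c + 1.39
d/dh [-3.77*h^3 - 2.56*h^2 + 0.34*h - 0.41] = -11.31*h^2 - 5.12*h + 0.34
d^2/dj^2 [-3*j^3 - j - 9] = -18*j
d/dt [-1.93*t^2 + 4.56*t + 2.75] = 4.56 - 3.86*t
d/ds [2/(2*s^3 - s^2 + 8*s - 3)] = 4*(-3*s^2 + s - 4)/(2*s^3 - s^2 + 8*s - 3)^2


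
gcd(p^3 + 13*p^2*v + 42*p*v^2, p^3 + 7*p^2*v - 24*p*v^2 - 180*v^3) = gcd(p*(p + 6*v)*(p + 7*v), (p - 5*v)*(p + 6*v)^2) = p + 6*v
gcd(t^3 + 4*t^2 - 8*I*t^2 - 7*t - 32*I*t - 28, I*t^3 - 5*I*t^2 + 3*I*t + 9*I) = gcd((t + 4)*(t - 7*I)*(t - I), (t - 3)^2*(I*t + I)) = 1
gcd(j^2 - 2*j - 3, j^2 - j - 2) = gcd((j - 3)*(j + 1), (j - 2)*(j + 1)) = j + 1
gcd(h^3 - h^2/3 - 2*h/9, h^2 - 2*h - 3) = 1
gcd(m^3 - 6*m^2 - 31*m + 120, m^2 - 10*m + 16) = m - 8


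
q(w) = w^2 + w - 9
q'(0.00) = 1.00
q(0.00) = -9.00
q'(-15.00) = -29.00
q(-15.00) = 201.00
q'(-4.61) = -8.22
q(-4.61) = 7.64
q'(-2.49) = -3.98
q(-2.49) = -5.29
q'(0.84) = 2.68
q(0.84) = -7.45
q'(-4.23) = -7.46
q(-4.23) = 4.66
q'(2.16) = 5.32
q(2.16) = -2.17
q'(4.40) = 9.80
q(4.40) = 14.76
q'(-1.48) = -1.96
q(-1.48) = -8.29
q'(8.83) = 18.66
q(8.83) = 77.80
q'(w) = 2*w + 1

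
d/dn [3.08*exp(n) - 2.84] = 3.08*exp(n)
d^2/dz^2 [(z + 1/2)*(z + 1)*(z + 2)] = 6*z + 7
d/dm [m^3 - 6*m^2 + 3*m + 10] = 3*m^2 - 12*m + 3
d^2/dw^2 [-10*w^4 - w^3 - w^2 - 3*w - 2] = -120*w^2 - 6*w - 2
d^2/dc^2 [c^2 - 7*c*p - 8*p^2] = 2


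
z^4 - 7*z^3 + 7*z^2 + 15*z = z*(z - 5)*(z - 3)*(z + 1)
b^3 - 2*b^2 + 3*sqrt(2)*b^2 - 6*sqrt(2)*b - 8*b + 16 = (b - 2)*(b - sqrt(2))*(b + 4*sqrt(2))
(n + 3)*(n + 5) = n^2 + 8*n + 15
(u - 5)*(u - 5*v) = u^2 - 5*u*v - 5*u + 25*v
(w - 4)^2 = w^2 - 8*w + 16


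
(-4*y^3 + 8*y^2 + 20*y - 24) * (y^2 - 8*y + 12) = -4*y^5 + 40*y^4 - 92*y^3 - 88*y^2 + 432*y - 288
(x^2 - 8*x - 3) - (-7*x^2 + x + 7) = 8*x^2 - 9*x - 10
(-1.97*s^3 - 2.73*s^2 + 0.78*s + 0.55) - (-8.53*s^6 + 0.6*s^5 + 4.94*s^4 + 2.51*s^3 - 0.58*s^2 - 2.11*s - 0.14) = 8.53*s^6 - 0.6*s^5 - 4.94*s^4 - 4.48*s^3 - 2.15*s^2 + 2.89*s + 0.69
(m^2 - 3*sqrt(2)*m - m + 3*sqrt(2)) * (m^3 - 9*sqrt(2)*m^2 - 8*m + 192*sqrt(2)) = m^5 - 12*sqrt(2)*m^4 - m^4 + 12*sqrt(2)*m^3 + 46*m^3 - 46*m^2 + 216*sqrt(2)*m^2 - 1152*m - 216*sqrt(2)*m + 1152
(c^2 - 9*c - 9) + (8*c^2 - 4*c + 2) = 9*c^2 - 13*c - 7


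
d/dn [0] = 0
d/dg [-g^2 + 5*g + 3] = 5 - 2*g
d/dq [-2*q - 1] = -2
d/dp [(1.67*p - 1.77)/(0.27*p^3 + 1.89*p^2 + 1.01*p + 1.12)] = (-0.9018*p^3 - 1.7226*p^2 + 6.6906*p + 3.6581)/(0.0729*p^6 + 1.0206*p^5 + 4.1175*p^4 + 4.4226*p^3 + 5.2537*p^2 + 2.2624*p + 1.2544)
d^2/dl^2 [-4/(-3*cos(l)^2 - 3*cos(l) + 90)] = (-16*sin(l)^4/3 + 164*sin(l)^2 - 35*cos(l) - cos(3*l) - 76)/((cos(l) - 5)^3*(cos(l) + 6)^3)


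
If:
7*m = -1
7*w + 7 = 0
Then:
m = -1/7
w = -1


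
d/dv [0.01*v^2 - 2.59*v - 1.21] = 0.02*v - 2.59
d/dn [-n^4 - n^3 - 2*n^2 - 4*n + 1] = -4*n^3 - 3*n^2 - 4*n - 4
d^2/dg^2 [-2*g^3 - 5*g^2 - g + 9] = -12*g - 10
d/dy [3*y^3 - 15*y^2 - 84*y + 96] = 9*y^2 - 30*y - 84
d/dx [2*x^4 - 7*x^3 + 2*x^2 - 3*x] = 8*x^3 - 21*x^2 + 4*x - 3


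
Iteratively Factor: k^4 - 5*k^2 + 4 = (k + 1)*(k^3 - k^2 - 4*k + 4) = (k + 1)*(k + 2)*(k^2 - 3*k + 2) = (k - 2)*(k + 1)*(k + 2)*(k - 1)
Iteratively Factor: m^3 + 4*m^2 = (m)*(m^2 + 4*m) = m^2*(m + 4)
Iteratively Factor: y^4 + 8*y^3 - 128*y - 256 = (y + 4)*(y^3 + 4*y^2 - 16*y - 64) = (y - 4)*(y + 4)*(y^2 + 8*y + 16) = (y - 4)*(y + 4)^2*(y + 4)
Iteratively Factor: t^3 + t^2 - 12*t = (t + 4)*(t^2 - 3*t) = t*(t + 4)*(t - 3)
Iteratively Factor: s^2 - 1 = (s - 1)*(s + 1)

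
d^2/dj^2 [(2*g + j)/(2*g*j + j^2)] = 2/j^3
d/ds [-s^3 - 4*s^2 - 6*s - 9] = -3*s^2 - 8*s - 6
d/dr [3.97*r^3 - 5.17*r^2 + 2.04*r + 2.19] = 11.91*r^2 - 10.34*r + 2.04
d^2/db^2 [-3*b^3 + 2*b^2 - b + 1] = 4 - 18*b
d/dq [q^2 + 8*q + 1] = 2*q + 8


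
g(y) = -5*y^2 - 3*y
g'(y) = -10*y - 3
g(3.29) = -63.99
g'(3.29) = -35.90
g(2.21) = -31.05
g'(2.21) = -25.10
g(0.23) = -0.95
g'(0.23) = -5.30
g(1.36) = -13.33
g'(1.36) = -16.60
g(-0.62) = -0.06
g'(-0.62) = 3.20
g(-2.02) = -14.34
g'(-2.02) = 17.20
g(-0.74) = -0.52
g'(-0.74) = 4.40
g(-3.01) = -36.27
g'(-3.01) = 27.10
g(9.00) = -432.00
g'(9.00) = -93.00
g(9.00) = -432.00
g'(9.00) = -93.00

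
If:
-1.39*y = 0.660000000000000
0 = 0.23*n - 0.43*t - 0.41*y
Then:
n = 1.8695652173913*t - 0.846418517360025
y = -0.47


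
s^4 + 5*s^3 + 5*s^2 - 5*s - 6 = (s - 1)*(s + 1)*(s + 2)*(s + 3)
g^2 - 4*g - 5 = (g - 5)*(g + 1)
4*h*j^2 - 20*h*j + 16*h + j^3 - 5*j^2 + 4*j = (4*h + j)*(j - 4)*(j - 1)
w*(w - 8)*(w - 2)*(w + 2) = w^4 - 8*w^3 - 4*w^2 + 32*w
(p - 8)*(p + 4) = p^2 - 4*p - 32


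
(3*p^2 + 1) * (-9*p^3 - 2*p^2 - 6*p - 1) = -27*p^5 - 6*p^4 - 27*p^3 - 5*p^2 - 6*p - 1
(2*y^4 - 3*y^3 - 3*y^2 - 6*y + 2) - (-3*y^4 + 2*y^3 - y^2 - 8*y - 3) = 5*y^4 - 5*y^3 - 2*y^2 + 2*y + 5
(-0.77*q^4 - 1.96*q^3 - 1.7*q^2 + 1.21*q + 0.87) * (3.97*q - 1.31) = -3.0569*q^5 - 6.7725*q^4 - 4.1814*q^3 + 7.0307*q^2 + 1.8688*q - 1.1397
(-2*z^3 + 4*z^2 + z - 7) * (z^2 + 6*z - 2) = -2*z^5 - 8*z^4 + 29*z^3 - 9*z^2 - 44*z + 14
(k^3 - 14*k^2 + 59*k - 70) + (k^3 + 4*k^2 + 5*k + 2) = 2*k^3 - 10*k^2 + 64*k - 68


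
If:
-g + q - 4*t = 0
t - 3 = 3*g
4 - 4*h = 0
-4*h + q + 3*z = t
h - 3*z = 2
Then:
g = -2/5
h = 1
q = 34/5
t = 9/5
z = -1/3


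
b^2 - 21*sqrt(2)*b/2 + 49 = (b - 7*sqrt(2))*(b - 7*sqrt(2)/2)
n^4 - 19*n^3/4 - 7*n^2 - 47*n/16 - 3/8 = (n - 6)*(n + 1/4)*(n + 1/2)^2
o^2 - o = o*(o - 1)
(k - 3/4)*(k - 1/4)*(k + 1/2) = k^3 - k^2/2 - 5*k/16 + 3/32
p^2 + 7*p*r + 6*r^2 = (p + r)*(p + 6*r)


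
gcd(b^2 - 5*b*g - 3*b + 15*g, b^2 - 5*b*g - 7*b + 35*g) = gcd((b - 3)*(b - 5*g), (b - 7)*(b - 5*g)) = b - 5*g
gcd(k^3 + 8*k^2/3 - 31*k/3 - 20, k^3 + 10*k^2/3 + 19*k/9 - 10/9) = k + 5/3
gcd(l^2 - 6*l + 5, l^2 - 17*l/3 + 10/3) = l - 5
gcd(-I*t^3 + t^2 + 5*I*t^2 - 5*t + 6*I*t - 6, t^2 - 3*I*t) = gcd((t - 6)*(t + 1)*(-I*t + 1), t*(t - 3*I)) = 1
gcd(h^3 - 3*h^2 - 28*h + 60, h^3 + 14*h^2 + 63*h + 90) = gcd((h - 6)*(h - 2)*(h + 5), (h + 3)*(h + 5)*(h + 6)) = h + 5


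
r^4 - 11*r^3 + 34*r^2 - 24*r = r*(r - 6)*(r - 4)*(r - 1)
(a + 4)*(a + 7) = a^2 + 11*a + 28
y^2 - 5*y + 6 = (y - 3)*(y - 2)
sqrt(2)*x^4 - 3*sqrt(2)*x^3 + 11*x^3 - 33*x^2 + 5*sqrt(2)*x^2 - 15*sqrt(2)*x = x*(x - 3)*(x + 5*sqrt(2))*(sqrt(2)*x + 1)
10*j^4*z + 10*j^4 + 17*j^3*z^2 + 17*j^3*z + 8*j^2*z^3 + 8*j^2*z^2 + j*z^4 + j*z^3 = (j + z)*(2*j + z)*(5*j + z)*(j*z + j)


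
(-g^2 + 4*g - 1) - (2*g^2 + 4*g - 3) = 2 - 3*g^2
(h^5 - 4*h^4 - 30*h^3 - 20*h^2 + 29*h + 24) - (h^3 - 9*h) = h^5 - 4*h^4 - 31*h^3 - 20*h^2 + 38*h + 24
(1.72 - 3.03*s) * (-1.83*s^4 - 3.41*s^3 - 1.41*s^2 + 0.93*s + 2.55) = 5.5449*s^5 + 7.1847*s^4 - 1.5929*s^3 - 5.2431*s^2 - 6.1269*s + 4.386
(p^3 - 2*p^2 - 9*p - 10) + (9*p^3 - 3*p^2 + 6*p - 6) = 10*p^3 - 5*p^2 - 3*p - 16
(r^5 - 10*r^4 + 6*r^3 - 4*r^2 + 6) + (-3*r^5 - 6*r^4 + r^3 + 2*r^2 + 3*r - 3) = -2*r^5 - 16*r^4 + 7*r^3 - 2*r^2 + 3*r + 3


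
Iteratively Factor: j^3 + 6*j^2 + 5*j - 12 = (j - 1)*(j^2 + 7*j + 12) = (j - 1)*(j + 3)*(j + 4)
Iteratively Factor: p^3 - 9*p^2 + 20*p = (p - 5)*(p^2 - 4*p) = (p - 5)*(p - 4)*(p)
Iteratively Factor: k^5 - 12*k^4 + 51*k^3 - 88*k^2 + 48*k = (k - 4)*(k^4 - 8*k^3 + 19*k^2 - 12*k) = (k - 4)*(k - 3)*(k^3 - 5*k^2 + 4*k) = k*(k - 4)*(k - 3)*(k^2 - 5*k + 4) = k*(k - 4)^2*(k - 3)*(k - 1)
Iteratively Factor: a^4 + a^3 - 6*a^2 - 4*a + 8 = (a - 1)*(a^3 + 2*a^2 - 4*a - 8) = (a - 2)*(a - 1)*(a^2 + 4*a + 4) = (a - 2)*(a - 1)*(a + 2)*(a + 2)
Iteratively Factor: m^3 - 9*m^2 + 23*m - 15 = (m - 1)*(m^2 - 8*m + 15) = (m - 5)*(m - 1)*(m - 3)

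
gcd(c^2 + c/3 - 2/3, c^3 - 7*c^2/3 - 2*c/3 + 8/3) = c + 1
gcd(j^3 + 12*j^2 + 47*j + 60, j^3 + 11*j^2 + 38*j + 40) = j^2 + 9*j + 20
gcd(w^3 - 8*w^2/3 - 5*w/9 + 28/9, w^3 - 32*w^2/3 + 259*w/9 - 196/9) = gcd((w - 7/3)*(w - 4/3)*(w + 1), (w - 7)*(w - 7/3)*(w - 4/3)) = w^2 - 11*w/3 + 28/9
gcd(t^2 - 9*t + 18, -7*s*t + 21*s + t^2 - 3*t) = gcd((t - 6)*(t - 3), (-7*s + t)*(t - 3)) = t - 3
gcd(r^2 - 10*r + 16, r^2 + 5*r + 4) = 1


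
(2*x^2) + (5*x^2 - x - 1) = 7*x^2 - x - 1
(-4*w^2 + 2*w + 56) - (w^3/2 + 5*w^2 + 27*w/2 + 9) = -w^3/2 - 9*w^2 - 23*w/2 + 47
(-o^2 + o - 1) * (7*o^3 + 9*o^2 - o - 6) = -7*o^5 - 2*o^4 + 3*o^3 - 4*o^2 - 5*o + 6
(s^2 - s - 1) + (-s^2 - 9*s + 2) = 1 - 10*s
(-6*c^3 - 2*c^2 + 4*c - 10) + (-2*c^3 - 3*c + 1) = -8*c^3 - 2*c^2 + c - 9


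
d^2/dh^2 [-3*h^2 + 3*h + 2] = -6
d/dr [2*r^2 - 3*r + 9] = 4*r - 3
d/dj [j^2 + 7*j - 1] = 2*j + 7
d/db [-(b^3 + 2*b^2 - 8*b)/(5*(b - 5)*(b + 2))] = (-b^4 + 6*b^3 + 28*b^2 + 40*b - 80)/(5*(b^4 - 6*b^3 - 11*b^2 + 60*b + 100))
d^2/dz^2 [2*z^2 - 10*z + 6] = 4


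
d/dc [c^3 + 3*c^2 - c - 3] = 3*c^2 + 6*c - 1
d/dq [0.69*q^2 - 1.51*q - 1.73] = 1.38*q - 1.51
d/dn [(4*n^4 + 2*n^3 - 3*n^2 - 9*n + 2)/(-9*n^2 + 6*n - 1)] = (-24*n^4 + 10*n^3 + 6*n^2 - 33*n + 3)/(27*n^3 - 27*n^2 + 9*n - 1)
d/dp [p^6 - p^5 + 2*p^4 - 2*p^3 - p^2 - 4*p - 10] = 6*p^5 - 5*p^4 + 8*p^3 - 6*p^2 - 2*p - 4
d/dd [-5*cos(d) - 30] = 5*sin(d)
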